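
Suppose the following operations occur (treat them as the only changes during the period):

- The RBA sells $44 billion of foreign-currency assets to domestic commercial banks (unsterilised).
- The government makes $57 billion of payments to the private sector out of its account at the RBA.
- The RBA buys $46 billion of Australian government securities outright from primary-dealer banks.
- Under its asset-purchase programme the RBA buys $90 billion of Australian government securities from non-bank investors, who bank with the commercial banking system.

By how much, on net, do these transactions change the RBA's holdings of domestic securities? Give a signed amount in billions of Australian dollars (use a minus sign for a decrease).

+$136 billion

RBA balance sheet:
  Assets:      Securities +$136B, Foreign assets −$44B
  Liabilities: Bank reserves +$149B, Government deposits −$57B
So the change in the RBA's holdings of domestic securities is +$136 billion.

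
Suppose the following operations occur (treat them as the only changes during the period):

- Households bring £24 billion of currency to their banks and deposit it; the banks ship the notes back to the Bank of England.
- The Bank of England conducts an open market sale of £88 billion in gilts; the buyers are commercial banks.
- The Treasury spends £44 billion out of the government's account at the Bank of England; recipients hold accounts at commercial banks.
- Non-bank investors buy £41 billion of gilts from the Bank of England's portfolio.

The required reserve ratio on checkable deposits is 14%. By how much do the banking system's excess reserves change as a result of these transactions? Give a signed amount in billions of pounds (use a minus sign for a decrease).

Currency deposit £24 billion: reserves +£24B, deposits +£24B.
OMO sale (to banks) £88 billion: reserves −£88B, deposits 0.
Government spending £44 billion: reserves +£44B, deposits +£44B.
Asset sale (to non-banks) £41 billion: reserves −£41B, deposits −£41B.
Totals: Δreserves = −£61B, Δdeposits = +£27B.
Δrequired reserves = 14% × +£27B = +£3.78B.
Δexcess reserves = Δreserves − Δrequired = −£61B − (+£3.78B) = -£64.78 billion.

-£64.78 billion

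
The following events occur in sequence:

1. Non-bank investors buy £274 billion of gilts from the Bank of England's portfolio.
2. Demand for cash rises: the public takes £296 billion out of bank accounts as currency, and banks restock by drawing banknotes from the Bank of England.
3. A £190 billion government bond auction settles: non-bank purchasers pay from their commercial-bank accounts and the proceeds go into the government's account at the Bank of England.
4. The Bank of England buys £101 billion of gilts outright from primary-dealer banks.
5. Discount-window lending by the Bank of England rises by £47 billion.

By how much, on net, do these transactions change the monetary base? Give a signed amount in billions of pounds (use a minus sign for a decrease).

Bank of England balance sheet:
  Assets:      Securities −£173B, Loans to banks +£47B
  Liabilities: Bank reserves −£612B, Currency in circulation +£296B, Government deposits +£190B
Monetary base = currency + reserves: +£296B + (−£612B) = -£316 billion.

-£316 billion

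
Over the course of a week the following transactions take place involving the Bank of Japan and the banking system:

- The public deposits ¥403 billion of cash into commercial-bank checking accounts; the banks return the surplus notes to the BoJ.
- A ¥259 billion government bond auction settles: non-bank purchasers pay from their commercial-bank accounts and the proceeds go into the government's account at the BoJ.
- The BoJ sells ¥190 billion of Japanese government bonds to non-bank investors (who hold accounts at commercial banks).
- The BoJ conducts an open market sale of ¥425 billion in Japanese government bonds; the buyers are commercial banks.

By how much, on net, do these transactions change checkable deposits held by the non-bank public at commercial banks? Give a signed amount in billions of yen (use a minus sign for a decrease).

BoJ balance sheet:
  Assets:      Securities −¥615B
  Liabilities: Bank reserves −¥471B, Currency in circulation −¥403B, Government deposits +¥259B
Commercial banking system:
  Assets:      Reserves at CB −¥471B, Securities +¥425B
  Liabilities: Checkable deposits −¥46B
So the change in checkable deposits held by the non-bank public at commercial banks is -¥46 billion.

-¥46 billion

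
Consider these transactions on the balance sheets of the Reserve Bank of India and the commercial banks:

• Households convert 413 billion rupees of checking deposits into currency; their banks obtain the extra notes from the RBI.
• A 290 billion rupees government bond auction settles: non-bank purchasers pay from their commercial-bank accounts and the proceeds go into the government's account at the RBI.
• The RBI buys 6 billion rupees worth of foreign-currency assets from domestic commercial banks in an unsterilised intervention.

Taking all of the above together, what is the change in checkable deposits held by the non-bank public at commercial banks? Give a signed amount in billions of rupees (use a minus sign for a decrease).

Currency withdrawal 413 billion rupees: non-bank counterparties' bank balances fall → −413B.
Government account inflow 290 billion rupees: non-bank counterparties' bank balances fall → −290B.
FX purchase 6 billion rupees: the counterparty is a bank, so public deposits are unchanged → 0.
Net: −413 − 290 + 0 = -703 billion.

-703 billion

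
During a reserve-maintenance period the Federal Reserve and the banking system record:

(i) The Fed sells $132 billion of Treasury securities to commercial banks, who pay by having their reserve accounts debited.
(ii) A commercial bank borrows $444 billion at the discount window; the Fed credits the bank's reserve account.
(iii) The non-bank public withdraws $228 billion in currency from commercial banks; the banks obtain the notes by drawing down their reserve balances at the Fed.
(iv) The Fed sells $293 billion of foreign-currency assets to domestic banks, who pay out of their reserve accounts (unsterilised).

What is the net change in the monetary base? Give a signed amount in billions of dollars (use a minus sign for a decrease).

OMO sale (to banks) $132 billion: Fed balance sheet contracts → −$132B.
Discount-window loan $444 billion: Fed balance sheet expands → +$444B.
Currency withdrawal $228 billion: just a shift between currency and reserves — both are base money → 0.
FX sale $293 billion: Fed balance sheet contracts → −$293B.
Net: −132 + 444 + 0 − 293 = +$19 billion.

+$19 billion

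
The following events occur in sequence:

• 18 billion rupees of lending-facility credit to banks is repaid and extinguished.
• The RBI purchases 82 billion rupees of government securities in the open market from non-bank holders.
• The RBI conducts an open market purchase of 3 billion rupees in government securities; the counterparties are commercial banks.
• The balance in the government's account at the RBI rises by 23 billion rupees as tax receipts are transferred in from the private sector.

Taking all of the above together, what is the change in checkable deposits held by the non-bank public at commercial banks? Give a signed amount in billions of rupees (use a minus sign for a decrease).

+59 billion

RBI balance sheet:
  Assets:      Securities +85B, Loans to banks −18B
  Liabilities: Bank reserves +44B, Government deposits +23B
Commercial banking system:
  Assets:      Reserves at CB +44B, Securities −3B
  Liabilities: Checkable deposits +59B, Borrowings from CB −18B
So the change in checkable deposits held by the non-bank public at commercial banks is +59 billion.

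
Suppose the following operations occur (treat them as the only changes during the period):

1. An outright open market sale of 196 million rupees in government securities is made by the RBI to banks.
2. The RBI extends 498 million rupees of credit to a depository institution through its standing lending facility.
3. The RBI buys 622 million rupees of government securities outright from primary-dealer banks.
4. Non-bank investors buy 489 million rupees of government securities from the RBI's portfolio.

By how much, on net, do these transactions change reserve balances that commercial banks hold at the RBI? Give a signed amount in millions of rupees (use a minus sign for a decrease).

+435 million

RBI balance sheet:
  Assets:      Securities −63M, Loans to banks +498M
  Liabilities: Bank reserves +435M
So the change in reserve balances that commercial banks hold at the RBI is +435 million.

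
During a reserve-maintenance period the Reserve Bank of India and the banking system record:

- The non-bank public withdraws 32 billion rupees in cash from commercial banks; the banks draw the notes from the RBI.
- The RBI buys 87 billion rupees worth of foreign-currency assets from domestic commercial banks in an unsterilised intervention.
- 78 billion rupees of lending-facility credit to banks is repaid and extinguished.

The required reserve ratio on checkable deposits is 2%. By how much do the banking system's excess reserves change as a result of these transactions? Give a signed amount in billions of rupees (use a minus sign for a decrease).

Currency withdrawal 32 billion rupees: reserves −32B, deposits −32B.
FX purchase 87 billion rupees: reserves +87B, deposits 0.
Discount-window repayment 78 billion rupees: reserves −78B, deposits 0.
Totals: Δreserves = −23B, Δdeposits = −32B.
Δrequired reserves = 2% × −32B = −0.64B.
Δexcess reserves = Δreserves − Δrequired = −23B − (−0.64B) = -22.36 billion.

-22.36 billion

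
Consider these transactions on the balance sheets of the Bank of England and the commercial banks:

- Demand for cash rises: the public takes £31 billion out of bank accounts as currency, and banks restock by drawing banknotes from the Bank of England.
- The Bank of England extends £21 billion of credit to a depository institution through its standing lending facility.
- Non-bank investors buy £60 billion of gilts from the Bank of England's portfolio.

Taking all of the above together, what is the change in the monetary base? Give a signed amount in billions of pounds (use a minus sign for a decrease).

Currency withdrawal £31 billion: just a shift between currency and reserves — both are base money → 0.
Discount-window loan £21 billion: Bank of England balance sheet expands → +£21B.
Asset sale (to non-banks) £60 billion: Bank of England balance sheet contracts → −£60B.
Net: 0 + 21 − 60 = -£39 billion.

-£39 billion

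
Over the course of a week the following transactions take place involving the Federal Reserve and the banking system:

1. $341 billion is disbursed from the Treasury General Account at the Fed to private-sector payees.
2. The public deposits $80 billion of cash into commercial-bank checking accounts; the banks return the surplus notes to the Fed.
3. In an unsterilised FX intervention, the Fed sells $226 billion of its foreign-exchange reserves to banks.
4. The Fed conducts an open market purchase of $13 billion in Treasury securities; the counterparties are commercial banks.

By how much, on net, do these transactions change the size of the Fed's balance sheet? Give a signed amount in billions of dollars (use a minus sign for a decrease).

Government spending $341 billion: only the composition of liabilities changes → 0.
Currency deposit $80 billion: only the composition of liabilities changes → 0.
FX sale $226 billion: a Fed asset is shed → −$226B.
OMO purchase (from banks) $13 billion: a Fed asset is acquired → +$13B.
Net: 0 + 0 − 226 + 13 = -$213 billion.

-$213 billion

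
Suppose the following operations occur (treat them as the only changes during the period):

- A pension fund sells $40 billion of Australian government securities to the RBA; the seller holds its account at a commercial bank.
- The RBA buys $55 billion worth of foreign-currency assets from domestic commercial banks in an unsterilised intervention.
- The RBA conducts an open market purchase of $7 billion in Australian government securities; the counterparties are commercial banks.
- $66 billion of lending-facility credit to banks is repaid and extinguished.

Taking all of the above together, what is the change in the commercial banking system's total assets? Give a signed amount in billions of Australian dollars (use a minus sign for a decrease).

RBA balance sheet:
  Assets:      Securities +$47B, Loans to banks −$66B, Foreign assets +$55B
  Liabilities: Bank reserves +$36B
Commercial banking system:
  Assets:      Reserves at CB +$36B, Securities −$7B, Foreign assets −$55B
  Liabilities: Checkable deposits +$40B, Borrowings from CB −$66B
Change in total bank assets = -$26 billion.

-$26 billion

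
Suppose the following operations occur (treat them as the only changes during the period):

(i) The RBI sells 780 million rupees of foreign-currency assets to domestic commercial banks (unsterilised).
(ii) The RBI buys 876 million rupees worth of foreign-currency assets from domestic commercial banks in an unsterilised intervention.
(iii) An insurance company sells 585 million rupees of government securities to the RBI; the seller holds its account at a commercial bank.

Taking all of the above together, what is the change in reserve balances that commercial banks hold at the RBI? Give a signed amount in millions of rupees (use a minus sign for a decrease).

+681 million

FX sale 780 million rupees: the buying banks pay out of their reserve balances → −780M.
FX purchase 876 million rupees: the RBI pays by crediting reserve accounts → +876M.
Asset purchase (from non-banks) 585 million rupees: the RBI pays by crediting reserve accounts → +585M.
Net: −780 + 876 + 585 = +681 million.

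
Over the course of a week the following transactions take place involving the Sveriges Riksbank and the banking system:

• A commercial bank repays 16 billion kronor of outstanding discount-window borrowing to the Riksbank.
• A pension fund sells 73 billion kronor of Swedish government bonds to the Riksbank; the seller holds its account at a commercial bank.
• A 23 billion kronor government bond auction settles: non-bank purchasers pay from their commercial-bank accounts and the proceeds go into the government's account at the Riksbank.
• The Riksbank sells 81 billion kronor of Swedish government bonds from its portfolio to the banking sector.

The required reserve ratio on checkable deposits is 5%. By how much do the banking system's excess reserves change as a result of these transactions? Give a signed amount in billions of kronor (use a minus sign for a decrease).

-49.5 billion

Discount-window repayment 16 billion kronor: reserves −16B, deposits 0.
Asset purchase (from non-banks) 73 billion kronor: reserves +73B, deposits +73B.
Government account inflow 23 billion kronor: reserves −23B, deposits −23B.
OMO sale (to banks) 81 billion kronor: reserves −81B, deposits 0.
Totals: Δreserves = −47B, Δdeposits = +50B.
Δrequired reserves = 5% × +50B = +2.5B.
Δexcess reserves = Δreserves − Δrequired = −47B − (+2.5B) = -49.5 billion.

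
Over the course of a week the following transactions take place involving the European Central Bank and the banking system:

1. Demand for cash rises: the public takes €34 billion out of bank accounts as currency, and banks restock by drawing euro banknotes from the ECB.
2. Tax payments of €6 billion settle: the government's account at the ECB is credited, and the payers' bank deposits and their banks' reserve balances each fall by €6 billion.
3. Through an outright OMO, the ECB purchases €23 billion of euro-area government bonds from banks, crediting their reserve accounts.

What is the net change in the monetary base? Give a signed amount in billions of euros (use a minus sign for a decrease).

+€17 billion

ECB balance sheet:
  Assets:      Securities +€23B
  Liabilities: Bank reserves −€17B, Currency in circulation +€34B, Government deposits +€6B
Monetary base = currency + reserves: +€34B + (−€17B) = +€17 billion.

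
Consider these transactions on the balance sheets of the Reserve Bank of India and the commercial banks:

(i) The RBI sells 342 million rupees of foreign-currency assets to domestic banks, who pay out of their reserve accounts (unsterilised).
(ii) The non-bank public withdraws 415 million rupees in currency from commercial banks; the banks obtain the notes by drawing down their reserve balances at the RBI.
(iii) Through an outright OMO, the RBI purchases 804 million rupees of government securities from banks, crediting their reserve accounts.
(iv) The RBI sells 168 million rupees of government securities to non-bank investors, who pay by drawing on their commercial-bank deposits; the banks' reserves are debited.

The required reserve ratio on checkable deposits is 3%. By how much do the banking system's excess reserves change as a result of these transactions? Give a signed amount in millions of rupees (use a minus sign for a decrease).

FX sale 342 million rupees: reserves −342M, deposits 0.
Currency withdrawal 415 million rupees: reserves −415M, deposits −415M.
OMO purchase (from banks) 804 million rupees: reserves +804M, deposits 0.
Asset sale (to non-banks) 168 million rupees: reserves −168M, deposits −168M.
Totals: Δreserves = −121M, Δdeposits = −583M.
Δrequired reserves = 3% × −583M = −17.49M.
Δexcess reserves = Δreserves − Δrequired = −121M − (−17.49M) = -103.51 million.

-103.51 million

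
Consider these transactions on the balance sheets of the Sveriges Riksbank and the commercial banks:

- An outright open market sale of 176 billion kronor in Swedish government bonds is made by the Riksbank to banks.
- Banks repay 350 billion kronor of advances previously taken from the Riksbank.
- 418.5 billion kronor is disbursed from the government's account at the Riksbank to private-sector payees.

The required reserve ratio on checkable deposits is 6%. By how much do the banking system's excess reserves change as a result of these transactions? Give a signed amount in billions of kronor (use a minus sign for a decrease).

OMO sale (to banks) 176 billion kronor: reserves −176B, deposits 0.
Discount-window repayment 350 billion kronor: reserves −350B, deposits 0.
Government spending 418.5 billion kronor: reserves +418.5B, deposits +418.5B.
Totals: Δreserves = −107.5B, Δdeposits = +418.5B.
Δrequired reserves = 6% × +418.5B = +25.11B.
Δexcess reserves = Δreserves − Δrequired = −107.5B − (+25.11B) = -132.61 billion.

-132.61 billion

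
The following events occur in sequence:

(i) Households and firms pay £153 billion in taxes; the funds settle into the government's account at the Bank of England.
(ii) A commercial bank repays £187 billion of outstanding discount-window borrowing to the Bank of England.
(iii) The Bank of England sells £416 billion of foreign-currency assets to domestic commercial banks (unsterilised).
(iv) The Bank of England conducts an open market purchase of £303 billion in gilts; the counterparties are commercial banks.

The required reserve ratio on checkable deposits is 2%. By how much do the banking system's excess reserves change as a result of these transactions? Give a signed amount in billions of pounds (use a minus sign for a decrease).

Government account inflow £153 billion: reserves −£153B, deposits −£153B.
Discount-window repayment £187 billion: reserves −£187B, deposits 0.
FX sale £416 billion: reserves −£416B, deposits 0.
OMO purchase (from banks) £303 billion: reserves +£303B, deposits 0.
Totals: Δreserves = −£453B, Δdeposits = −£153B.
Δrequired reserves = 2% × −£153B = −£3.06B.
Δexcess reserves = Δreserves − Δrequired = −£453B − (−£3.06B) = -£449.94 billion.

-£449.94 billion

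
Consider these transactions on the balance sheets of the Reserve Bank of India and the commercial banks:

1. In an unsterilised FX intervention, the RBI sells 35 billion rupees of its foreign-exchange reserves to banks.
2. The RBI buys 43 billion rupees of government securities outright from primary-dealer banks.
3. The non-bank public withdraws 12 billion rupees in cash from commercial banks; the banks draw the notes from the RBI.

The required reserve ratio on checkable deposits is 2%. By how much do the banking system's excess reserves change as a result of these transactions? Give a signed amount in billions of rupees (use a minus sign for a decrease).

-3.76 billion

FX sale 35 billion rupees: reserves −35B, deposits 0.
OMO purchase (from banks) 43 billion rupees: reserves +43B, deposits 0.
Currency withdrawal 12 billion rupees: reserves −12B, deposits −12B.
Totals: Δreserves = −4B, Δdeposits = −12B.
Δrequired reserves = 2% × −12B = −0.24B.
Δexcess reserves = Δreserves − Δrequired = −4B − (−0.24B) = -3.76 billion.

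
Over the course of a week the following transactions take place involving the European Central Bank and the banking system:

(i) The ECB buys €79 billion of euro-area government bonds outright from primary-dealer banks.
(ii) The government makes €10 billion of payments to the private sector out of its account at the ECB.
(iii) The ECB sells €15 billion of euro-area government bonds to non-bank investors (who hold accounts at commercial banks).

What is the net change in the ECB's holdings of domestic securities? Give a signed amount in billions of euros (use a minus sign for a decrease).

+€64 billion

ECB balance sheet:
  Assets:      Securities +€64B
  Liabilities: Bank reserves +€74B, Government deposits −€10B
So the change in the ECB's holdings of domestic securities is +€64 billion.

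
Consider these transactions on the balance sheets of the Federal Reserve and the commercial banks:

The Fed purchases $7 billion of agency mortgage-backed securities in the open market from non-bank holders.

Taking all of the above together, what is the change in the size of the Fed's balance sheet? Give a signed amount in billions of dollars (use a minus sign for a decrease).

Fed balance sheet:
  Assets:      Securities +$7B
  Liabilities: Bank reserves +$7B
Commercial banking system:
  Assets:      Reserves at CB +$7B
  Liabilities: Checkable deposits +$7B
Change in total Fed assets = +$7 billion.

+$7 billion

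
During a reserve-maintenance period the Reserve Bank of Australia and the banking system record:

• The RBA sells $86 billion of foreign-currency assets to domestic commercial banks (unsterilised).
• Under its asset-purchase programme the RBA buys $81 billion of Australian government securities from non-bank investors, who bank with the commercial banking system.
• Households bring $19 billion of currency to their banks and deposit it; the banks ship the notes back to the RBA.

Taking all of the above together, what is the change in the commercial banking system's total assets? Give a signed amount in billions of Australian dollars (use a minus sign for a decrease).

FX sale $86 billion: just an asset swap on bank balance sheets → 0.
Asset purchase (from non-banks) $81 billion: bank balance sheets expand → +$81B.
Currency deposit $19 billion: bank balance sheets expand → +$19B.
Net: 0 + 81 + 19 = +$100 billion.

+$100 billion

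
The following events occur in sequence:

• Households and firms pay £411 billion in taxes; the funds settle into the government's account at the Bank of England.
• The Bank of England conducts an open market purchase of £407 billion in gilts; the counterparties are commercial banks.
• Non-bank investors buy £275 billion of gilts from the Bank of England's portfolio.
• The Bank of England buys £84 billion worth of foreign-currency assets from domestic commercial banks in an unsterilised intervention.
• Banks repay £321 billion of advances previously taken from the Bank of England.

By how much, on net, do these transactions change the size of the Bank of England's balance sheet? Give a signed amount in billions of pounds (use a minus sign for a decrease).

Bank of England balance sheet:
  Assets:      Securities +£132B, Loans to banks −£321B, Foreign assets +£84B
  Liabilities: Bank reserves −£516B, Government deposits +£411B
Commercial banking system:
  Assets:      Reserves at CB −£516B, Securities −£407B, Foreign assets −£84B
  Liabilities: Checkable deposits −£686B, Borrowings from CB −£321B
Change in total Bank of England assets = -£105 billion.

-£105 billion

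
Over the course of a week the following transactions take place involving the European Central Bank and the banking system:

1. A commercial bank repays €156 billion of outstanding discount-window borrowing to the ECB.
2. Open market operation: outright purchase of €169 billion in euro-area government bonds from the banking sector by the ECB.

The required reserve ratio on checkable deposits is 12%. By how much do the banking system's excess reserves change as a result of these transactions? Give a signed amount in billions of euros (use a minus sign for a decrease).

Discount-window repayment €156 billion: reserves −€156B, deposits 0.
OMO purchase (from banks) €169 billion: reserves +€169B, deposits 0.
Totals: Δreserves = +€13B, Δdeposits = 0.
Δrequired reserves = 12% × 0 = 0.
Δexcess reserves = Δreserves − Δrequired = +€13B − (0) = +€13 billion.

+€13 billion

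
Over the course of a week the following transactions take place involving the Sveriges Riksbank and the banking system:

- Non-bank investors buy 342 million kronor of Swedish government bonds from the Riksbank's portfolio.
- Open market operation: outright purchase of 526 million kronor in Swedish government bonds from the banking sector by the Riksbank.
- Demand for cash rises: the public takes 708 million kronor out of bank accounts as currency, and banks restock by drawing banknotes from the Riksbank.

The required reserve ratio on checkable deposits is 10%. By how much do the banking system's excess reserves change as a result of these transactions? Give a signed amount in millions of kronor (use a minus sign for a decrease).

Asset sale (to non-banks) 342 million kronor: reserves −342M, deposits −342M.
OMO purchase (from banks) 526 million kronor: reserves +526M, deposits 0.
Currency withdrawal 708 million kronor: reserves −708M, deposits −708M.
Totals: Δreserves = −524M, Δdeposits = −1050M.
Δrequired reserves = 10% × −1050M = −105M.
Δexcess reserves = Δreserves − Δrequired = −524M − (−105M) = -419 million.

-419 million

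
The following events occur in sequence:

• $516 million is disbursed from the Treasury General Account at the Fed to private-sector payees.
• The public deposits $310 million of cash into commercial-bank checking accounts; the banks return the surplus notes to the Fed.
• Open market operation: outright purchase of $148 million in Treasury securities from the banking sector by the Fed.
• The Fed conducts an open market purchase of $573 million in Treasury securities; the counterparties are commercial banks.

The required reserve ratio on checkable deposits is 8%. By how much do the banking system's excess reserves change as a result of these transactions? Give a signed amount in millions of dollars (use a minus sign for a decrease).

+$1480.92 million

Government spending $516 million: reserves +$516M, deposits +$516M.
Currency deposit $310 million: reserves +$310M, deposits +$310M.
OMO purchase (from banks) $148 million: reserves +$148M, deposits 0.
OMO purchase (from banks) $573 million: reserves +$573M, deposits 0.
Totals: Δreserves = +$1547M, Δdeposits = +$826M.
Δrequired reserves = 8% × +$826M = +$66.08M.
Δexcess reserves = Δreserves − Δrequired = +$1547M − (+$66.08M) = +$1480.92 million.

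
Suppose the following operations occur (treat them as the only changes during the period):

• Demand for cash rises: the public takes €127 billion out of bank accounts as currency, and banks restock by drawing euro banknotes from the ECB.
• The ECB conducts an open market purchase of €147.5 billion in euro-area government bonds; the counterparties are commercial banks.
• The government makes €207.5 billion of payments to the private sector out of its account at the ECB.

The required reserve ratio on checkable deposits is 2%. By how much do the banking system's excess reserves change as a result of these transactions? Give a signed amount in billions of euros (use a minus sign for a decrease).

+€226.39 billion

Currency withdrawal €127 billion: reserves −€127B, deposits −€127B.
OMO purchase (from banks) €147.5 billion: reserves +€147.5B, deposits 0.
Government spending €207.5 billion: reserves +€207.5B, deposits +€207.5B.
Totals: Δreserves = +€228B, Δdeposits = +€80.5B.
Δrequired reserves = 2% × +€80.5B = +€1.61B.
Δexcess reserves = Δreserves − Δrequired = +€228B − (+€1.61B) = +€226.39 billion.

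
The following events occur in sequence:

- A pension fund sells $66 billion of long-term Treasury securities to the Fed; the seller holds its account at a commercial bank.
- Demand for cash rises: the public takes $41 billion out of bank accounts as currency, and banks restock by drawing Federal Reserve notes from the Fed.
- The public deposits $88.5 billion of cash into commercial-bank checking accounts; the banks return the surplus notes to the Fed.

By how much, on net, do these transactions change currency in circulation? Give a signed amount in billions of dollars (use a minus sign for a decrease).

-$47.5 billion

Asset purchase (from non-banks) $66 billion: no currency enters or leaves circulation → 0.
Currency withdrawal $41 billion: notes leave the central bank → +$41B.
Currency deposit $88.5 billion: notes return to the central bank → −$88.5B.
Net: 0 + 41 − 88.5 = -$47.5 billion.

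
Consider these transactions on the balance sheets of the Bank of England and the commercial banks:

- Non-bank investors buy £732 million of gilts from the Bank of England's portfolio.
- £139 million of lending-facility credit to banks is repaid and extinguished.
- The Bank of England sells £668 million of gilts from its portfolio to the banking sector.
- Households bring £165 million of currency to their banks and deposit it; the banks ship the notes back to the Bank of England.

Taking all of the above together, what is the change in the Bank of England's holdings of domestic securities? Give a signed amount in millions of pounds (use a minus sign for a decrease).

Bank of England balance sheet:
  Assets:      Securities −£1400M, Loans to banks −£139M
  Liabilities: Bank reserves −£1374M, Currency in circulation −£165M
Commercial banking system:
  Assets:      Reserves at CB −£1374M, Securities +£668M
  Liabilities: Checkable deposits −£567M, Borrowings from CB −£139M
So the change in the Bank of England's holdings of domestic securities is -£1400 million.

-£1400 million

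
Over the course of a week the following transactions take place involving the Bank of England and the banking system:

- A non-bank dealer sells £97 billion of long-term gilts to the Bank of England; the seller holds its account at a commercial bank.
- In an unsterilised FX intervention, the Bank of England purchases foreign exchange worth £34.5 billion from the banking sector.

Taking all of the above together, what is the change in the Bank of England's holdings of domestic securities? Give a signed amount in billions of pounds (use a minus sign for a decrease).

Asset purchase (from non-banks) £97 billion: securities added to the Bank of England's portfolio → +£97B.
FX purchase £34.5 billion: the Bank of England's securities portfolio is untouched → 0.
Net: 97 + 0 = +£97 billion.

+£97 billion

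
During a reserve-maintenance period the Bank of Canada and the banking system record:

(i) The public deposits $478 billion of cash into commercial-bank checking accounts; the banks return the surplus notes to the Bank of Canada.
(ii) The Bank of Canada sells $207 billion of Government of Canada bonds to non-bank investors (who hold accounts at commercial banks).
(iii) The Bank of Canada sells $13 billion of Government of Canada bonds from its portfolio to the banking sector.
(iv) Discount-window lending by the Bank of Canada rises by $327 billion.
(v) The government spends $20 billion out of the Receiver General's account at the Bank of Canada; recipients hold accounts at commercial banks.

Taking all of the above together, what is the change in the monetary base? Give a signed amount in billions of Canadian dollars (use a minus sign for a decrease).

Bank of Canada balance sheet:
  Assets:      Securities −$220B, Loans to banks +$327B
  Liabilities: Bank reserves +$605B, Currency in circulation −$478B, Government deposits −$20B
Monetary base = currency + reserves: −$478B + (+$605B) = +$127 billion.

+$127 billion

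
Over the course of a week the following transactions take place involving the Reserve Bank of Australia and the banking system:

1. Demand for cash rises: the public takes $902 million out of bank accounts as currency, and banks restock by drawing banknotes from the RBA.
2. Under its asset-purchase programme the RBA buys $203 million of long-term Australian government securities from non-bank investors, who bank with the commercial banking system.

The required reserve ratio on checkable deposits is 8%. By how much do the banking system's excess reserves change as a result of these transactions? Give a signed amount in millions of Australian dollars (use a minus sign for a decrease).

Currency withdrawal $902 million: reserves −$902M, deposits −$902M.
Asset purchase (from non-banks) $203 million: reserves +$203M, deposits +$203M.
Totals: Δreserves = −$699M, Δdeposits = −$699M.
Δrequired reserves = 8% × −$699M = −$55.92M.
Δexcess reserves = Δreserves − Δrequired = −$699M − (−$55.92M) = -$643.08 million.

-$643.08 million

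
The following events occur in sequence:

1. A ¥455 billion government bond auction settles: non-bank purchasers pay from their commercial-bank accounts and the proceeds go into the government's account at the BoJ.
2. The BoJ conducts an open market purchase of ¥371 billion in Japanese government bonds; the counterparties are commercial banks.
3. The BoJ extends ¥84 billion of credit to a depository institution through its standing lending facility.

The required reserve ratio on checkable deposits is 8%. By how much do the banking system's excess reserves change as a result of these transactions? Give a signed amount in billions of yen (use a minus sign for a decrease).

+¥36.4 billion

Government account inflow ¥455 billion: reserves −¥455B, deposits −¥455B.
OMO purchase (from banks) ¥371 billion: reserves +¥371B, deposits 0.
Discount-window loan ¥84 billion: reserves +¥84B, deposits 0.
Totals: Δreserves = 0, Δdeposits = −¥455B.
Δrequired reserves = 8% × −¥455B = −¥36.4B.
Δexcess reserves = Δreserves − Δrequired = 0 − (−¥36.4B) = +¥36.4 billion.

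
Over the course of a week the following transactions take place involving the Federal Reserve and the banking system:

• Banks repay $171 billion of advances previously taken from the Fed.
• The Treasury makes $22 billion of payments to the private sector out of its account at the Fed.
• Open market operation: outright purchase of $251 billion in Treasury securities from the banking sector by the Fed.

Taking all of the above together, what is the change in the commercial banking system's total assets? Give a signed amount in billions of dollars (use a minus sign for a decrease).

-$149 billion

Discount-window repayment $171 billion: bank balance sheets shrink → −$171B.
Government spending $22 billion: bank balance sheets expand → +$22B.
OMO purchase (from banks) $251 billion: just an asset swap on bank balance sheets → 0.
Net: −171 + 22 + 0 = -$149 billion.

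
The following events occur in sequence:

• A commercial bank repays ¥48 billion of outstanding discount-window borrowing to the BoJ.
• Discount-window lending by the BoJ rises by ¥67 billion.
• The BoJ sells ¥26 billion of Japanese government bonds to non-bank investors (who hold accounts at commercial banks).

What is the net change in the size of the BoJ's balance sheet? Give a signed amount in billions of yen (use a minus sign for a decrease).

BoJ balance sheet:
  Assets:      Securities −¥26B, Loans to banks +¥19B
  Liabilities: Bank reserves −¥7B
Change in total BoJ assets = -¥7 billion.

-¥7 billion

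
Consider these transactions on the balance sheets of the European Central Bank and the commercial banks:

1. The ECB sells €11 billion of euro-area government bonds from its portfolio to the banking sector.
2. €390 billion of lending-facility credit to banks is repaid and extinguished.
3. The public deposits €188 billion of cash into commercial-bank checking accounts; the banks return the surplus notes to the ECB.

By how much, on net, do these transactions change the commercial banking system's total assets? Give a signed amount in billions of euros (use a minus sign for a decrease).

ECB balance sheet:
  Assets:      Securities −€11B, Loans to banks −€390B
  Liabilities: Bank reserves −€213B, Currency in circulation −€188B
Commercial banking system:
  Assets:      Reserves at CB −€213B, Securities +€11B
  Liabilities: Checkable deposits +€188B, Borrowings from CB −€390B
Change in total bank assets = -€202 billion.

-€202 billion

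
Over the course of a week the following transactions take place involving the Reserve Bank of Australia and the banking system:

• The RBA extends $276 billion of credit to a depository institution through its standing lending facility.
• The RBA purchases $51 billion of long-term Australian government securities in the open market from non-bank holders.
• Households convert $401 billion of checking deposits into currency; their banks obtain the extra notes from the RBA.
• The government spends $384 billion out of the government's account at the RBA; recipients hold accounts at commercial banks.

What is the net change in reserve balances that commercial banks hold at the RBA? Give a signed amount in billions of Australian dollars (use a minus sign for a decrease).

+$310 billion

RBA balance sheet:
  Assets:      Securities +$51B, Loans to banks +$276B
  Liabilities: Bank reserves +$310B, Currency in circulation +$401B, Government deposits −$384B
Commercial banking system:
  Assets:      Reserves at CB +$310B
  Liabilities: Checkable deposits +$34B, Borrowings from CB +$276B
So the change in reserve balances that commercial banks hold at the RBA is +$310 billion.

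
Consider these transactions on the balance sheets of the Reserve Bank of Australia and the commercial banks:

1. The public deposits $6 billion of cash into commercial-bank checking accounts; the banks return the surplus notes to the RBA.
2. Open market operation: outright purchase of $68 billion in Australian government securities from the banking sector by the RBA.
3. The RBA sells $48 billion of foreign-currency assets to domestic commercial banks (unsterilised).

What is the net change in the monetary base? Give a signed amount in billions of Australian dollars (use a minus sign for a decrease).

Currency deposit $6 billion: just a shift between currency and reserves — both are base money → 0.
OMO purchase (from banks) $68 billion: RBA balance sheet expands → +$68B.
FX sale $48 billion: RBA balance sheet contracts → −$48B.
Net: 0 + 68 − 48 = +$20 billion.

+$20 billion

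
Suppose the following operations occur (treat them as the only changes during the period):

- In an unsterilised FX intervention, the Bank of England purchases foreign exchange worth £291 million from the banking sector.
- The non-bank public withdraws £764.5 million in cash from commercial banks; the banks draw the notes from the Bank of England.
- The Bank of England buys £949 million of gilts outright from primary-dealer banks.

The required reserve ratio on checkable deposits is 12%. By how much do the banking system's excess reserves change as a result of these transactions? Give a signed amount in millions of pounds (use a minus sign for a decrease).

+£567.24 million

FX purchase £291 million: reserves +£291M, deposits 0.
Currency withdrawal £764.5 million: reserves −£764.5M, deposits −£764.5M.
OMO purchase (from banks) £949 million: reserves +£949M, deposits 0.
Totals: Δreserves = +£475.5M, Δdeposits = −£764.5M.
Δrequired reserves = 12% × −£764.5M = −£91.74M.
Δexcess reserves = Δreserves − Δrequired = +£475.5M − (−£91.74M) = +£567.24 million.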